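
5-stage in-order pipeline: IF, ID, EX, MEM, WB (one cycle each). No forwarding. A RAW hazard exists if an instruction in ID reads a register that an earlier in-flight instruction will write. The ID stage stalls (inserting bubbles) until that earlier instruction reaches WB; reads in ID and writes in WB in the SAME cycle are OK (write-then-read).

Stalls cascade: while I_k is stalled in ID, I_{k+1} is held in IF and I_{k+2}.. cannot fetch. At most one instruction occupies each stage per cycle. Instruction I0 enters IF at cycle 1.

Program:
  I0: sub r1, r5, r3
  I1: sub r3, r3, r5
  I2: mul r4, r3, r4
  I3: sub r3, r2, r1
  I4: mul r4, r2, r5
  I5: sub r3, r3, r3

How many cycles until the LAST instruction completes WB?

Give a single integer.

Answer: 13

Derivation:
I0 sub r1 <- r5,r3: IF@1 ID@2 stall=0 (-) EX@3 MEM@4 WB@5
I1 sub r3 <- r3,r5: IF@2 ID@3 stall=0 (-) EX@4 MEM@5 WB@6
I2 mul r4 <- r3,r4: IF@3 ID@4 stall=2 (RAW on I1.r3 (WB@6)) EX@7 MEM@8 WB@9
I3 sub r3 <- r2,r1: IF@4 ID@7 stall=0 (-) EX@8 MEM@9 WB@10
I4 mul r4 <- r2,r5: IF@7 ID@8 stall=0 (-) EX@9 MEM@10 WB@11
I5 sub r3 <- r3,r3: IF@8 ID@9 stall=1 (RAW on I3.r3 (WB@10)) EX@11 MEM@12 WB@13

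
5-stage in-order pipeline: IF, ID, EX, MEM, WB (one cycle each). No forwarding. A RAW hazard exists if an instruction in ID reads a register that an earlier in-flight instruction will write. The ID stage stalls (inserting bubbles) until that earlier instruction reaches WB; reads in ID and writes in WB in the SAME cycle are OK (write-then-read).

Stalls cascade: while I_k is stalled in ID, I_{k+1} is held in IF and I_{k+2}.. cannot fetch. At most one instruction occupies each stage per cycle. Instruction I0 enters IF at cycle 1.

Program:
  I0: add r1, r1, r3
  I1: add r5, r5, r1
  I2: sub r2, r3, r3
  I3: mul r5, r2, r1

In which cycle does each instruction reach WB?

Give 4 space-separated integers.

Answer: 5 8 9 12

Derivation:
I0 add r1 <- r1,r3: IF@1 ID@2 stall=0 (-) EX@3 MEM@4 WB@5
I1 add r5 <- r5,r1: IF@2 ID@3 stall=2 (RAW on I0.r1 (WB@5)) EX@6 MEM@7 WB@8
I2 sub r2 <- r3,r3: IF@3 ID@6 stall=0 (-) EX@7 MEM@8 WB@9
I3 mul r5 <- r2,r1: IF@6 ID@7 stall=2 (RAW on I2.r2 (WB@9)) EX@10 MEM@11 WB@12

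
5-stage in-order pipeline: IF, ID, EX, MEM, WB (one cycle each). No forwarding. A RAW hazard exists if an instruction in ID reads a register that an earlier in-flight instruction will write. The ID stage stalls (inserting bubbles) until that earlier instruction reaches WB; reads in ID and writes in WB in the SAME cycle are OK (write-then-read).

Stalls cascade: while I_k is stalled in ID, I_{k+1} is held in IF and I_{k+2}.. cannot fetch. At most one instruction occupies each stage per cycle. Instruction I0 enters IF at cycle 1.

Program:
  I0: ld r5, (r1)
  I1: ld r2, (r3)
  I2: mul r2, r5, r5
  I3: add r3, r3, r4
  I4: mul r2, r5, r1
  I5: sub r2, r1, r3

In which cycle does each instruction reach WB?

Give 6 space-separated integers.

I0 ld r5 <- r1: IF@1 ID@2 stall=0 (-) EX@3 MEM@4 WB@5
I1 ld r2 <- r3: IF@2 ID@3 stall=0 (-) EX@4 MEM@5 WB@6
I2 mul r2 <- r5,r5: IF@3 ID@4 stall=1 (RAW on I0.r5 (WB@5)) EX@6 MEM@7 WB@8
I3 add r3 <- r3,r4: IF@4 ID@6 stall=0 (-) EX@7 MEM@8 WB@9
I4 mul r2 <- r5,r1: IF@6 ID@7 stall=0 (-) EX@8 MEM@9 WB@10
I5 sub r2 <- r1,r3: IF@7 ID@8 stall=1 (RAW on I3.r3 (WB@9)) EX@10 MEM@11 WB@12

Answer: 5 6 8 9 10 12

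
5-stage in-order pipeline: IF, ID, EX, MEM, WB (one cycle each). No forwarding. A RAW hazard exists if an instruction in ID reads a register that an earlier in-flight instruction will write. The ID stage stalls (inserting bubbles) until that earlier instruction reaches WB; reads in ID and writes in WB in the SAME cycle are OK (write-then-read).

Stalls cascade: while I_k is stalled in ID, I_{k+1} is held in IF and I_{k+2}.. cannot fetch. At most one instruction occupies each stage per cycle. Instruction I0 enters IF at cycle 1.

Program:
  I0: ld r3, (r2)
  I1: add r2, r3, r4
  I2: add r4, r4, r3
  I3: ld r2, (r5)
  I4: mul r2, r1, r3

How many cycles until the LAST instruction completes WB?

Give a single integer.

I0 ld r3 <- r2: IF@1 ID@2 stall=0 (-) EX@3 MEM@4 WB@5
I1 add r2 <- r3,r4: IF@2 ID@3 stall=2 (RAW on I0.r3 (WB@5)) EX@6 MEM@7 WB@8
I2 add r4 <- r4,r3: IF@3 ID@6 stall=0 (-) EX@7 MEM@8 WB@9
I3 ld r2 <- r5: IF@6 ID@7 stall=0 (-) EX@8 MEM@9 WB@10
I4 mul r2 <- r1,r3: IF@7 ID@8 stall=0 (-) EX@9 MEM@10 WB@11

Answer: 11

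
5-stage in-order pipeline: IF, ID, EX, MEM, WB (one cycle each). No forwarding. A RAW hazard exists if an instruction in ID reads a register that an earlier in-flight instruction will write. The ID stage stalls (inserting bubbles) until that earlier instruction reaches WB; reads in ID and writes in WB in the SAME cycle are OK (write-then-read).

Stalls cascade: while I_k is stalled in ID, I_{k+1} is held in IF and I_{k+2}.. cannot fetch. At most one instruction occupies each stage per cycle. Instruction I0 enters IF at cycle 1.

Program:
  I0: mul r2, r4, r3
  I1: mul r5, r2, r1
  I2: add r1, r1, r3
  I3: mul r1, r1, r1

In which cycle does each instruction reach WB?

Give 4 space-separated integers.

I0 mul r2 <- r4,r3: IF@1 ID@2 stall=0 (-) EX@3 MEM@4 WB@5
I1 mul r5 <- r2,r1: IF@2 ID@3 stall=2 (RAW on I0.r2 (WB@5)) EX@6 MEM@7 WB@8
I2 add r1 <- r1,r3: IF@3 ID@6 stall=0 (-) EX@7 MEM@8 WB@9
I3 mul r1 <- r1,r1: IF@6 ID@7 stall=2 (RAW on I2.r1 (WB@9)) EX@10 MEM@11 WB@12

Answer: 5 8 9 12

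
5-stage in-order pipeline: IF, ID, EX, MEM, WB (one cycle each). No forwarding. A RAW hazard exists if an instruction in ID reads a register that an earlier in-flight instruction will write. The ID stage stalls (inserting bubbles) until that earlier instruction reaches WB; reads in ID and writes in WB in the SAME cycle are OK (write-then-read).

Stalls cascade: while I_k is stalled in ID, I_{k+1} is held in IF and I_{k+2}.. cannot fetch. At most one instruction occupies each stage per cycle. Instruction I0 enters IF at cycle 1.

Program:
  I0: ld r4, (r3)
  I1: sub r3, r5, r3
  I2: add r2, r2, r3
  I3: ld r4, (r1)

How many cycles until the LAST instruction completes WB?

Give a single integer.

I0 ld r4 <- r3: IF@1 ID@2 stall=0 (-) EX@3 MEM@4 WB@5
I1 sub r3 <- r5,r3: IF@2 ID@3 stall=0 (-) EX@4 MEM@5 WB@6
I2 add r2 <- r2,r3: IF@3 ID@4 stall=2 (RAW on I1.r3 (WB@6)) EX@7 MEM@8 WB@9
I3 ld r4 <- r1: IF@4 ID@7 stall=0 (-) EX@8 MEM@9 WB@10

Answer: 10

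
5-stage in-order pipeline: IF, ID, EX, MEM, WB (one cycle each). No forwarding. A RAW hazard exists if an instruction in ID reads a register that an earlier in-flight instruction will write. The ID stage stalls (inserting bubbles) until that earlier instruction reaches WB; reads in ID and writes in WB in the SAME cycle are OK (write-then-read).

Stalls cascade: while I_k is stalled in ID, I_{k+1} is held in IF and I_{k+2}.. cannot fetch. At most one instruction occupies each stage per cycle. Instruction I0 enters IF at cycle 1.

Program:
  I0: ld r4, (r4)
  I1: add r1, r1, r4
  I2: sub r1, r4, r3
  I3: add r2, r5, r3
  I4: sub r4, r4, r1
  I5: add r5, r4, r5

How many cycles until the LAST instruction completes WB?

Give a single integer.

Answer: 15

Derivation:
I0 ld r4 <- r4: IF@1 ID@2 stall=0 (-) EX@3 MEM@4 WB@5
I1 add r1 <- r1,r4: IF@2 ID@3 stall=2 (RAW on I0.r4 (WB@5)) EX@6 MEM@7 WB@8
I2 sub r1 <- r4,r3: IF@3 ID@6 stall=0 (-) EX@7 MEM@8 WB@9
I3 add r2 <- r5,r3: IF@6 ID@7 stall=0 (-) EX@8 MEM@9 WB@10
I4 sub r4 <- r4,r1: IF@7 ID@8 stall=1 (RAW on I2.r1 (WB@9)) EX@10 MEM@11 WB@12
I5 add r5 <- r4,r5: IF@8 ID@10 stall=2 (RAW on I4.r4 (WB@12)) EX@13 MEM@14 WB@15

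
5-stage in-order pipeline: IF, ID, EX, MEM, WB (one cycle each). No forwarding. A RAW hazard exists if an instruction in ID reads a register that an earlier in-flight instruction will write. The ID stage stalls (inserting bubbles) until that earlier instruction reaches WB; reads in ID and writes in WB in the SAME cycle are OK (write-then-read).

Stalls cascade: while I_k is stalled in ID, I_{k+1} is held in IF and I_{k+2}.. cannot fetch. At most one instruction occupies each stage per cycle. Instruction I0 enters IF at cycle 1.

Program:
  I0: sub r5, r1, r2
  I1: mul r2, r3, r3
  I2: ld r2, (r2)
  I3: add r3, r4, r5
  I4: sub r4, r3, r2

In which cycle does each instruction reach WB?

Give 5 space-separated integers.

I0 sub r5 <- r1,r2: IF@1 ID@2 stall=0 (-) EX@3 MEM@4 WB@5
I1 mul r2 <- r3,r3: IF@2 ID@3 stall=0 (-) EX@4 MEM@5 WB@6
I2 ld r2 <- r2: IF@3 ID@4 stall=2 (RAW on I1.r2 (WB@6)) EX@7 MEM@8 WB@9
I3 add r3 <- r4,r5: IF@4 ID@7 stall=0 (-) EX@8 MEM@9 WB@10
I4 sub r4 <- r3,r2: IF@7 ID@8 stall=2 (RAW on I3.r3 (WB@10)) EX@11 MEM@12 WB@13

Answer: 5 6 9 10 13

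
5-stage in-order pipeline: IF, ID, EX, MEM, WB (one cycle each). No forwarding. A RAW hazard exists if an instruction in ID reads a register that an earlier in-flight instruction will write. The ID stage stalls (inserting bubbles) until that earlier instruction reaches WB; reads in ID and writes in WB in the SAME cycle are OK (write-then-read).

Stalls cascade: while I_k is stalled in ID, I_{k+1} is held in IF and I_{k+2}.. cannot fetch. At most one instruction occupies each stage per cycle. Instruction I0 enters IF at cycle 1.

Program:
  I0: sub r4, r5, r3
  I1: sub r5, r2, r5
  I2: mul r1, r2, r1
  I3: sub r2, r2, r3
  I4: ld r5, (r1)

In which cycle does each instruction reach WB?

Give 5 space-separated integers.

Answer: 5 6 7 8 10

Derivation:
I0 sub r4 <- r5,r3: IF@1 ID@2 stall=0 (-) EX@3 MEM@4 WB@5
I1 sub r5 <- r2,r5: IF@2 ID@3 stall=0 (-) EX@4 MEM@5 WB@6
I2 mul r1 <- r2,r1: IF@3 ID@4 stall=0 (-) EX@5 MEM@6 WB@7
I3 sub r2 <- r2,r3: IF@4 ID@5 stall=0 (-) EX@6 MEM@7 WB@8
I4 ld r5 <- r1: IF@5 ID@6 stall=1 (RAW on I2.r1 (WB@7)) EX@8 MEM@9 WB@10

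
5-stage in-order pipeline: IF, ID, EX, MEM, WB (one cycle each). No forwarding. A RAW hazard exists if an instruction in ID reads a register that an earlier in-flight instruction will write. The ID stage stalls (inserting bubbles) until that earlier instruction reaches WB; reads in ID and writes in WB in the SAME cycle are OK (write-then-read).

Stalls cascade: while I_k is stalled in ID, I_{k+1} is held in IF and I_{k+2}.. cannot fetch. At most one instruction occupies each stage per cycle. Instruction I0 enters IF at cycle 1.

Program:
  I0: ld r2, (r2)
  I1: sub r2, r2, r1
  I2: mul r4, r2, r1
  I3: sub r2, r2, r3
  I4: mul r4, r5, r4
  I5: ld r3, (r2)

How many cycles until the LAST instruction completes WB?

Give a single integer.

I0 ld r2 <- r2: IF@1 ID@2 stall=0 (-) EX@3 MEM@4 WB@5
I1 sub r2 <- r2,r1: IF@2 ID@3 stall=2 (RAW on I0.r2 (WB@5)) EX@6 MEM@7 WB@8
I2 mul r4 <- r2,r1: IF@3 ID@6 stall=2 (RAW on I1.r2 (WB@8)) EX@9 MEM@10 WB@11
I3 sub r2 <- r2,r3: IF@6 ID@9 stall=0 (-) EX@10 MEM@11 WB@12
I4 mul r4 <- r5,r4: IF@9 ID@10 stall=1 (RAW on I2.r4 (WB@11)) EX@12 MEM@13 WB@14
I5 ld r3 <- r2: IF@10 ID@12 stall=0 (-) EX@13 MEM@14 WB@15

Answer: 15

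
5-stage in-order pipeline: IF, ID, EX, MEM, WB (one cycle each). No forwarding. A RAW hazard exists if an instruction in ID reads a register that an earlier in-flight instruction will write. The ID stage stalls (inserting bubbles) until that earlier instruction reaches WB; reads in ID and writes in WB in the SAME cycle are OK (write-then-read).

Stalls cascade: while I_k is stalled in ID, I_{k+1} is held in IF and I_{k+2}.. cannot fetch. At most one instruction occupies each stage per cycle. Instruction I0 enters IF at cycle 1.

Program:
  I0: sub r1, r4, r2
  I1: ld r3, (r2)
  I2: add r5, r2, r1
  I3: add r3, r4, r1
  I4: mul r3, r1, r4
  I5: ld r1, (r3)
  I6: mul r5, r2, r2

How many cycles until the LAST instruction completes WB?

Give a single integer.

Answer: 14

Derivation:
I0 sub r1 <- r4,r2: IF@1 ID@2 stall=0 (-) EX@3 MEM@4 WB@5
I1 ld r3 <- r2: IF@2 ID@3 stall=0 (-) EX@4 MEM@5 WB@6
I2 add r5 <- r2,r1: IF@3 ID@4 stall=1 (RAW on I0.r1 (WB@5)) EX@6 MEM@7 WB@8
I3 add r3 <- r4,r1: IF@4 ID@6 stall=0 (-) EX@7 MEM@8 WB@9
I4 mul r3 <- r1,r4: IF@6 ID@7 stall=0 (-) EX@8 MEM@9 WB@10
I5 ld r1 <- r3: IF@7 ID@8 stall=2 (RAW on I4.r3 (WB@10)) EX@11 MEM@12 WB@13
I6 mul r5 <- r2,r2: IF@8 ID@11 stall=0 (-) EX@12 MEM@13 WB@14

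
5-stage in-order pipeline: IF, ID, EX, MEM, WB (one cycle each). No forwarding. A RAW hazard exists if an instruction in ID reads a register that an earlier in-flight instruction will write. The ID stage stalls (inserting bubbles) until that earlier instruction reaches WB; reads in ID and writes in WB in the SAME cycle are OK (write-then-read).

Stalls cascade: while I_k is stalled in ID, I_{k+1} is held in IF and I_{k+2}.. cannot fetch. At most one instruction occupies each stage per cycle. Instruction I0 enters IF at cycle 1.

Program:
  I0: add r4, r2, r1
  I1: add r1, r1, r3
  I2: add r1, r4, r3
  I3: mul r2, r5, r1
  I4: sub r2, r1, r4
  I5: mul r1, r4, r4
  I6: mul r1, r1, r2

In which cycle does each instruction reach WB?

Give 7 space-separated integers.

Answer: 5 6 8 11 12 13 16

Derivation:
I0 add r4 <- r2,r1: IF@1 ID@2 stall=0 (-) EX@3 MEM@4 WB@5
I1 add r1 <- r1,r3: IF@2 ID@3 stall=0 (-) EX@4 MEM@5 WB@6
I2 add r1 <- r4,r3: IF@3 ID@4 stall=1 (RAW on I0.r4 (WB@5)) EX@6 MEM@7 WB@8
I3 mul r2 <- r5,r1: IF@4 ID@6 stall=2 (RAW on I2.r1 (WB@8)) EX@9 MEM@10 WB@11
I4 sub r2 <- r1,r4: IF@6 ID@9 stall=0 (-) EX@10 MEM@11 WB@12
I5 mul r1 <- r4,r4: IF@9 ID@10 stall=0 (-) EX@11 MEM@12 WB@13
I6 mul r1 <- r1,r2: IF@10 ID@11 stall=2 (RAW on I5.r1 (WB@13)) EX@14 MEM@15 WB@16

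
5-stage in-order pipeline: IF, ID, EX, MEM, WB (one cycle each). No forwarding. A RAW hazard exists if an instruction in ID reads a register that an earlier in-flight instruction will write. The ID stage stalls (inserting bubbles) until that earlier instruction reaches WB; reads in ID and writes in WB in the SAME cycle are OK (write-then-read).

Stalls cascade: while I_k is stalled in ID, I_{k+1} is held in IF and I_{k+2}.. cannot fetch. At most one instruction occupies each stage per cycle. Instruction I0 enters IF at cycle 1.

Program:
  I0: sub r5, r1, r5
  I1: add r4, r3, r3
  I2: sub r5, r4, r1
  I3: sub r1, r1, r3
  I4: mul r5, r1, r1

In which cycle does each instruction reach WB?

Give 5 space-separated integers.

I0 sub r5 <- r1,r5: IF@1 ID@2 stall=0 (-) EX@3 MEM@4 WB@5
I1 add r4 <- r3,r3: IF@2 ID@3 stall=0 (-) EX@4 MEM@5 WB@6
I2 sub r5 <- r4,r1: IF@3 ID@4 stall=2 (RAW on I1.r4 (WB@6)) EX@7 MEM@8 WB@9
I3 sub r1 <- r1,r3: IF@4 ID@7 stall=0 (-) EX@8 MEM@9 WB@10
I4 mul r5 <- r1,r1: IF@7 ID@8 stall=2 (RAW on I3.r1 (WB@10)) EX@11 MEM@12 WB@13

Answer: 5 6 9 10 13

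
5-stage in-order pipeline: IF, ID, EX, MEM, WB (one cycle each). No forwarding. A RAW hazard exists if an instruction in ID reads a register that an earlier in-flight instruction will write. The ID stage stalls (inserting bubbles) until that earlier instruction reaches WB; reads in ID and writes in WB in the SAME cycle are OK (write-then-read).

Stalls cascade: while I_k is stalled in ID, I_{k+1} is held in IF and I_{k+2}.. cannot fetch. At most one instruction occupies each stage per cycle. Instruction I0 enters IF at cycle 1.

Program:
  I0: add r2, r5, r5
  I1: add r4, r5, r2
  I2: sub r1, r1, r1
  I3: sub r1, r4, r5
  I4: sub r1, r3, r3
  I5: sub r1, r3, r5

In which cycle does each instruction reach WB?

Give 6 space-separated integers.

I0 add r2 <- r5,r5: IF@1 ID@2 stall=0 (-) EX@3 MEM@4 WB@5
I1 add r4 <- r5,r2: IF@2 ID@3 stall=2 (RAW on I0.r2 (WB@5)) EX@6 MEM@7 WB@8
I2 sub r1 <- r1,r1: IF@3 ID@6 stall=0 (-) EX@7 MEM@8 WB@9
I3 sub r1 <- r4,r5: IF@6 ID@7 stall=1 (RAW on I1.r4 (WB@8)) EX@9 MEM@10 WB@11
I4 sub r1 <- r3,r3: IF@7 ID@9 stall=0 (-) EX@10 MEM@11 WB@12
I5 sub r1 <- r3,r5: IF@9 ID@10 stall=0 (-) EX@11 MEM@12 WB@13

Answer: 5 8 9 11 12 13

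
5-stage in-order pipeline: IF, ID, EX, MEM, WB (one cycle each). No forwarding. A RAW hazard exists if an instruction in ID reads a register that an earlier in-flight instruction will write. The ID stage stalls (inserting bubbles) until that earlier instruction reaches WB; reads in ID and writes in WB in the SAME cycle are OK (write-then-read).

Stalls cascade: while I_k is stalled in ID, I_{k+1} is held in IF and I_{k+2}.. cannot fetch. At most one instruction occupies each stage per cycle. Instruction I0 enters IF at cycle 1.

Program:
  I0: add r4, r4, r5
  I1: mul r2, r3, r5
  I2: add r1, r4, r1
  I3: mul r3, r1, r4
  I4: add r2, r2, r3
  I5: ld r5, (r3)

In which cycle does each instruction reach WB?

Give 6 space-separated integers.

I0 add r4 <- r4,r5: IF@1 ID@2 stall=0 (-) EX@3 MEM@4 WB@5
I1 mul r2 <- r3,r5: IF@2 ID@3 stall=0 (-) EX@4 MEM@5 WB@6
I2 add r1 <- r4,r1: IF@3 ID@4 stall=1 (RAW on I0.r4 (WB@5)) EX@6 MEM@7 WB@8
I3 mul r3 <- r1,r4: IF@4 ID@6 stall=2 (RAW on I2.r1 (WB@8)) EX@9 MEM@10 WB@11
I4 add r2 <- r2,r3: IF@6 ID@9 stall=2 (RAW on I3.r3 (WB@11)) EX@12 MEM@13 WB@14
I5 ld r5 <- r3: IF@9 ID@12 stall=0 (-) EX@13 MEM@14 WB@15

Answer: 5 6 8 11 14 15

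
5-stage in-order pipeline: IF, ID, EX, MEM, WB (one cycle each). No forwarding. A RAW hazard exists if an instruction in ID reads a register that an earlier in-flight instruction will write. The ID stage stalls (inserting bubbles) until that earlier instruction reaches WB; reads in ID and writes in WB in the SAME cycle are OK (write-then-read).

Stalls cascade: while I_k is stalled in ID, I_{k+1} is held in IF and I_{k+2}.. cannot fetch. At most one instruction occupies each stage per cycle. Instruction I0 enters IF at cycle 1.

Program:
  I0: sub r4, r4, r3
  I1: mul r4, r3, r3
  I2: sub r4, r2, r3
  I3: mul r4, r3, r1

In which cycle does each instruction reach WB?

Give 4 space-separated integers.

I0 sub r4 <- r4,r3: IF@1 ID@2 stall=0 (-) EX@3 MEM@4 WB@5
I1 mul r4 <- r3,r3: IF@2 ID@3 stall=0 (-) EX@4 MEM@5 WB@6
I2 sub r4 <- r2,r3: IF@3 ID@4 stall=0 (-) EX@5 MEM@6 WB@7
I3 mul r4 <- r3,r1: IF@4 ID@5 stall=0 (-) EX@6 MEM@7 WB@8

Answer: 5 6 7 8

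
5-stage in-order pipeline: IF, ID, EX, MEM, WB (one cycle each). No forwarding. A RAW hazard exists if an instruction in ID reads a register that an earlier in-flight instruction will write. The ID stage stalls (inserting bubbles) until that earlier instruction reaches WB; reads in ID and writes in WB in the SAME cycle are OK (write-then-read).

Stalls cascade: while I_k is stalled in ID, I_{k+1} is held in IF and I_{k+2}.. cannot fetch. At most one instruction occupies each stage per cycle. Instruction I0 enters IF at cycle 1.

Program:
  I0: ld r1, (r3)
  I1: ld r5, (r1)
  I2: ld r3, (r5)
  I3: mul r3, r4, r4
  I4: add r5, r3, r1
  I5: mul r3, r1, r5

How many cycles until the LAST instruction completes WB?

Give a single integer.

I0 ld r1 <- r3: IF@1 ID@2 stall=0 (-) EX@3 MEM@4 WB@5
I1 ld r5 <- r1: IF@2 ID@3 stall=2 (RAW on I0.r1 (WB@5)) EX@6 MEM@7 WB@8
I2 ld r3 <- r5: IF@3 ID@6 stall=2 (RAW on I1.r5 (WB@8)) EX@9 MEM@10 WB@11
I3 mul r3 <- r4,r4: IF@6 ID@9 stall=0 (-) EX@10 MEM@11 WB@12
I4 add r5 <- r3,r1: IF@9 ID@10 stall=2 (RAW on I3.r3 (WB@12)) EX@13 MEM@14 WB@15
I5 mul r3 <- r1,r5: IF@10 ID@13 stall=2 (RAW on I4.r5 (WB@15)) EX@16 MEM@17 WB@18

Answer: 18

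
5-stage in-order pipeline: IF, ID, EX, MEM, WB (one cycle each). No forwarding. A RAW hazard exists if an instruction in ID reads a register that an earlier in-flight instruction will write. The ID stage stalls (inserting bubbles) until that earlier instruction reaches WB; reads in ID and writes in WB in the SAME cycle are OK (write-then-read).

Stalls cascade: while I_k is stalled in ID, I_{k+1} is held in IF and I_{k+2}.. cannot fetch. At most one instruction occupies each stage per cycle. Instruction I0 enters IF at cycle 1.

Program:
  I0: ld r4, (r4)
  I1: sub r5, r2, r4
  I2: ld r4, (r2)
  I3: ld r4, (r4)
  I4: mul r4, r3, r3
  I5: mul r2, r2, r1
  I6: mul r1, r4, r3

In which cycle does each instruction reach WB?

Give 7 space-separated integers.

I0 ld r4 <- r4: IF@1 ID@2 stall=0 (-) EX@3 MEM@4 WB@5
I1 sub r5 <- r2,r4: IF@2 ID@3 stall=2 (RAW on I0.r4 (WB@5)) EX@6 MEM@7 WB@8
I2 ld r4 <- r2: IF@3 ID@6 stall=0 (-) EX@7 MEM@8 WB@9
I3 ld r4 <- r4: IF@6 ID@7 stall=2 (RAW on I2.r4 (WB@9)) EX@10 MEM@11 WB@12
I4 mul r4 <- r3,r3: IF@7 ID@10 stall=0 (-) EX@11 MEM@12 WB@13
I5 mul r2 <- r2,r1: IF@10 ID@11 stall=0 (-) EX@12 MEM@13 WB@14
I6 mul r1 <- r4,r3: IF@11 ID@12 stall=1 (RAW on I4.r4 (WB@13)) EX@14 MEM@15 WB@16

Answer: 5 8 9 12 13 14 16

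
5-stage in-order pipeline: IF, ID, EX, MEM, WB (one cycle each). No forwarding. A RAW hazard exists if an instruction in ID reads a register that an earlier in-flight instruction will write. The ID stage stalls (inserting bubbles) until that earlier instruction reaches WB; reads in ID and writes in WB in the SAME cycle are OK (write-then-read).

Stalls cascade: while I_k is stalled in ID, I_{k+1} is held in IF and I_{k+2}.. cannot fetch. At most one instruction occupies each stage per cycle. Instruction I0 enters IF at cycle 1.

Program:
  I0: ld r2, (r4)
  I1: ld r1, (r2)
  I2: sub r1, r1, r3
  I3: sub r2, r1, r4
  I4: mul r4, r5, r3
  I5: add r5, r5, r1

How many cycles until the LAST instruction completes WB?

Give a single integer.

I0 ld r2 <- r4: IF@1 ID@2 stall=0 (-) EX@3 MEM@4 WB@5
I1 ld r1 <- r2: IF@2 ID@3 stall=2 (RAW on I0.r2 (WB@5)) EX@6 MEM@7 WB@8
I2 sub r1 <- r1,r3: IF@3 ID@6 stall=2 (RAW on I1.r1 (WB@8)) EX@9 MEM@10 WB@11
I3 sub r2 <- r1,r4: IF@6 ID@9 stall=2 (RAW on I2.r1 (WB@11)) EX@12 MEM@13 WB@14
I4 mul r4 <- r5,r3: IF@9 ID@12 stall=0 (-) EX@13 MEM@14 WB@15
I5 add r5 <- r5,r1: IF@12 ID@13 stall=0 (-) EX@14 MEM@15 WB@16

Answer: 16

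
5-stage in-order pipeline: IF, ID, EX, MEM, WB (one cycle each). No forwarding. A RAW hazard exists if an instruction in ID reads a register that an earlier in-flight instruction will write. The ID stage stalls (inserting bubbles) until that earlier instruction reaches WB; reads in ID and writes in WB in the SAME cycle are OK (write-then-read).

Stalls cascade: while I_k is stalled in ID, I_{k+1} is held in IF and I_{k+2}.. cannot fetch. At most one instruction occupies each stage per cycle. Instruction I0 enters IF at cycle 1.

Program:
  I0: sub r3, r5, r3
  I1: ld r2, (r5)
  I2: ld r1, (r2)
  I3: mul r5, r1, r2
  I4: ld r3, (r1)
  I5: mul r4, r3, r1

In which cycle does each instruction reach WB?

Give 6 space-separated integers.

I0 sub r3 <- r5,r3: IF@1 ID@2 stall=0 (-) EX@3 MEM@4 WB@5
I1 ld r2 <- r5: IF@2 ID@3 stall=0 (-) EX@4 MEM@5 WB@6
I2 ld r1 <- r2: IF@3 ID@4 stall=2 (RAW on I1.r2 (WB@6)) EX@7 MEM@8 WB@9
I3 mul r5 <- r1,r2: IF@4 ID@7 stall=2 (RAW on I2.r1 (WB@9)) EX@10 MEM@11 WB@12
I4 ld r3 <- r1: IF@7 ID@10 stall=0 (-) EX@11 MEM@12 WB@13
I5 mul r4 <- r3,r1: IF@10 ID@11 stall=2 (RAW on I4.r3 (WB@13)) EX@14 MEM@15 WB@16

Answer: 5 6 9 12 13 16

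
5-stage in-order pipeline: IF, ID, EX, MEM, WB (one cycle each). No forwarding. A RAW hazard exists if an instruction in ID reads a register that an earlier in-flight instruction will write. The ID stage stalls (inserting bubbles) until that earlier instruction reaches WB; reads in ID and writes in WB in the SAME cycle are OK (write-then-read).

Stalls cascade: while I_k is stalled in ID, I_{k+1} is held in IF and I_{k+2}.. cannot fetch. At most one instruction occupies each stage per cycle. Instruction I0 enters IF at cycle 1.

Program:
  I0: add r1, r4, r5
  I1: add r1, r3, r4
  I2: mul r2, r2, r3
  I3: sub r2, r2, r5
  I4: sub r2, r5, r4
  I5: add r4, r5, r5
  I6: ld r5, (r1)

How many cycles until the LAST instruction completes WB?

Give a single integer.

I0 add r1 <- r4,r5: IF@1 ID@2 stall=0 (-) EX@3 MEM@4 WB@5
I1 add r1 <- r3,r4: IF@2 ID@3 stall=0 (-) EX@4 MEM@5 WB@6
I2 mul r2 <- r2,r3: IF@3 ID@4 stall=0 (-) EX@5 MEM@6 WB@7
I3 sub r2 <- r2,r5: IF@4 ID@5 stall=2 (RAW on I2.r2 (WB@7)) EX@8 MEM@9 WB@10
I4 sub r2 <- r5,r4: IF@5 ID@8 stall=0 (-) EX@9 MEM@10 WB@11
I5 add r4 <- r5,r5: IF@8 ID@9 stall=0 (-) EX@10 MEM@11 WB@12
I6 ld r5 <- r1: IF@9 ID@10 stall=0 (-) EX@11 MEM@12 WB@13

Answer: 13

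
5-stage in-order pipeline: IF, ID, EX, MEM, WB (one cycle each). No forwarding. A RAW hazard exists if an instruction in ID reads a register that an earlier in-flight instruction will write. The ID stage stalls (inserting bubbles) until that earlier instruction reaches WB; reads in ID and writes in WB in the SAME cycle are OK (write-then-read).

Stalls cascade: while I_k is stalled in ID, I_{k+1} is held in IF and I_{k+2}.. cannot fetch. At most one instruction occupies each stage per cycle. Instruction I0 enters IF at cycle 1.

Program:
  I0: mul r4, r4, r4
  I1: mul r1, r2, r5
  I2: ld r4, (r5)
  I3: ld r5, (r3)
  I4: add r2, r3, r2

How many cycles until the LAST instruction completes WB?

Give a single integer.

Answer: 9

Derivation:
I0 mul r4 <- r4,r4: IF@1 ID@2 stall=0 (-) EX@3 MEM@4 WB@5
I1 mul r1 <- r2,r5: IF@2 ID@3 stall=0 (-) EX@4 MEM@5 WB@6
I2 ld r4 <- r5: IF@3 ID@4 stall=0 (-) EX@5 MEM@6 WB@7
I3 ld r5 <- r3: IF@4 ID@5 stall=0 (-) EX@6 MEM@7 WB@8
I4 add r2 <- r3,r2: IF@5 ID@6 stall=0 (-) EX@7 MEM@8 WB@9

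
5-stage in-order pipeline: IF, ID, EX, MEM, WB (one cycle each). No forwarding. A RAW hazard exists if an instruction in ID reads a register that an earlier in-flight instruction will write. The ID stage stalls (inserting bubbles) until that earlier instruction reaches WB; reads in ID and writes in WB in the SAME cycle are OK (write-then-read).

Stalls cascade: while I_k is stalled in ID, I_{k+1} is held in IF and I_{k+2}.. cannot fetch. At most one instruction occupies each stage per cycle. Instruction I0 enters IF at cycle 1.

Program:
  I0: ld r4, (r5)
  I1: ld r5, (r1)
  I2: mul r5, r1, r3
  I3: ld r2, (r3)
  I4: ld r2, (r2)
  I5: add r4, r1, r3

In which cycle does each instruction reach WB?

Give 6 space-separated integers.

Answer: 5 6 7 8 11 12

Derivation:
I0 ld r4 <- r5: IF@1 ID@2 stall=0 (-) EX@3 MEM@4 WB@5
I1 ld r5 <- r1: IF@2 ID@3 stall=0 (-) EX@4 MEM@5 WB@6
I2 mul r5 <- r1,r3: IF@3 ID@4 stall=0 (-) EX@5 MEM@6 WB@7
I3 ld r2 <- r3: IF@4 ID@5 stall=0 (-) EX@6 MEM@7 WB@8
I4 ld r2 <- r2: IF@5 ID@6 stall=2 (RAW on I3.r2 (WB@8)) EX@9 MEM@10 WB@11
I5 add r4 <- r1,r3: IF@6 ID@9 stall=0 (-) EX@10 MEM@11 WB@12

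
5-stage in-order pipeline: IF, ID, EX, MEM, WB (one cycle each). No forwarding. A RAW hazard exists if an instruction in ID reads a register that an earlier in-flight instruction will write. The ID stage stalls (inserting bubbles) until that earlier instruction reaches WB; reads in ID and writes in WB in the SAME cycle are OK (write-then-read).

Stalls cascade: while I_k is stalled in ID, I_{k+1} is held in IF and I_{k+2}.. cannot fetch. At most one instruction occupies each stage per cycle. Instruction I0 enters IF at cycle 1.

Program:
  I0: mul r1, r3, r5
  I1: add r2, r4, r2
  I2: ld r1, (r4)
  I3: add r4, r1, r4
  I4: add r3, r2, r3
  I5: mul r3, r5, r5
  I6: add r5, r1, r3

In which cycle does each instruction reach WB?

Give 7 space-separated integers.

I0 mul r1 <- r3,r5: IF@1 ID@2 stall=0 (-) EX@3 MEM@4 WB@5
I1 add r2 <- r4,r2: IF@2 ID@3 stall=0 (-) EX@4 MEM@5 WB@6
I2 ld r1 <- r4: IF@3 ID@4 stall=0 (-) EX@5 MEM@6 WB@7
I3 add r4 <- r1,r4: IF@4 ID@5 stall=2 (RAW on I2.r1 (WB@7)) EX@8 MEM@9 WB@10
I4 add r3 <- r2,r3: IF@5 ID@8 stall=0 (-) EX@9 MEM@10 WB@11
I5 mul r3 <- r5,r5: IF@8 ID@9 stall=0 (-) EX@10 MEM@11 WB@12
I6 add r5 <- r1,r3: IF@9 ID@10 stall=2 (RAW on I5.r3 (WB@12)) EX@13 MEM@14 WB@15

Answer: 5 6 7 10 11 12 15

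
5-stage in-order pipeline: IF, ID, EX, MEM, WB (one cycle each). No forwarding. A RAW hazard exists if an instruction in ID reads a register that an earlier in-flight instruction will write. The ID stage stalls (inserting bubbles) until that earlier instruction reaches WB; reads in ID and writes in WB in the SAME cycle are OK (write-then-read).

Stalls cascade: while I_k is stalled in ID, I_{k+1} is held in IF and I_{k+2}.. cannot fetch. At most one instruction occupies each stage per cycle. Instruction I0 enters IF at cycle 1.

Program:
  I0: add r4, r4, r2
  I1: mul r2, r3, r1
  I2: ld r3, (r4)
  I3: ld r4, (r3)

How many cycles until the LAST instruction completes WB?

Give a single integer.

I0 add r4 <- r4,r2: IF@1 ID@2 stall=0 (-) EX@3 MEM@4 WB@5
I1 mul r2 <- r3,r1: IF@2 ID@3 stall=0 (-) EX@4 MEM@5 WB@6
I2 ld r3 <- r4: IF@3 ID@4 stall=1 (RAW on I0.r4 (WB@5)) EX@6 MEM@7 WB@8
I3 ld r4 <- r3: IF@4 ID@6 stall=2 (RAW on I2.r3 (WB@8)) EX@9 MEM@10 WB@11

Answer: 11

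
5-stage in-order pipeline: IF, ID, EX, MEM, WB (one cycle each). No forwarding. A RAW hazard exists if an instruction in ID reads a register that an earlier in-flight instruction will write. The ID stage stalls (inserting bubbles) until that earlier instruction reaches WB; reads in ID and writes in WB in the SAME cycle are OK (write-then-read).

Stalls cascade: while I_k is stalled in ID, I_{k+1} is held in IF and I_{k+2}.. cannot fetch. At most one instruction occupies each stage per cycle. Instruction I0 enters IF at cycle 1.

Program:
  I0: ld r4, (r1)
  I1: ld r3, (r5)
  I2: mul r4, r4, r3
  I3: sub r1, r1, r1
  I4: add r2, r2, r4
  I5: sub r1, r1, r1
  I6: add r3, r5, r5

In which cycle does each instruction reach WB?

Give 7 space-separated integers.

I0 ld r4 <- r1: IF@1 ID@2 stall=0 (-) EX@3 MEM@4 WB@5
I1 ld r3 <- r5: IF@2 ID@3 stall=0 (-) EX@4 MEM@5 WB@6
I2 mul r4 <- r4,r3: IF@3 ID@4 stall=2 (RAW on I1.r3 (WB@6)) EX@7 MEM@8 WB@9
I3 sub r1 <- r1,r1: IF@4 ID@7 stall=0 (-) EX@8 MEM@9 WB@10
I4 add r2 <- r2,r4: IF@7 ID@8 stall=1 (RAW on I2.r4 (WB@9)) EX@10 MEM@11 WB@12
I5 sub r1 <- r1,r1: IF@8 ID@10 stall=0 (-) EX@11 MEM@12 WB@13
I6 add r3 <- r5,r5: IF@10 ID@11 stall=0 (-) EX@12 MEM@13 WB@14

Answer: 5 6 9 10 12 13 14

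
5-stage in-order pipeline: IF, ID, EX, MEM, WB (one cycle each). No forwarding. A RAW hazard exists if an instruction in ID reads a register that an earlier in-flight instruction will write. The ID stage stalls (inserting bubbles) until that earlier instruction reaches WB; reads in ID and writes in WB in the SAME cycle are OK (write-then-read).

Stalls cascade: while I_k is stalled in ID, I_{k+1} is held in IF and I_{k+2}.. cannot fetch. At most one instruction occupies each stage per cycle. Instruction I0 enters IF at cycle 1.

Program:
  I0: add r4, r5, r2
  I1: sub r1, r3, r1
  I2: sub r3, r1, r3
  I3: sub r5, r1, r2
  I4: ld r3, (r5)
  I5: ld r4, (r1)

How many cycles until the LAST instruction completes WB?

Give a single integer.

Answer: 14

Derivation:
I0 add r4 <- r5,r2: IF@1 ID@2 stall=0 (-) EX@3 MEM@4 WB@5
I1 sub r1 <- r3,r1: IF@2 ID@3 stall=0 (-) EX@4 MEM@5 WB@6
I2 sub r3 <- r1,r3: IF@3 ID@4 stall=2 (RAW on I1.r1 (WB@6)) EX@7 MEM@8 WB@9
I3 sub r5 <- r1,r2: IF@4 ID@7 stall=0 (-) EX@8 MEM@9 WB@10
I4 ld r3 <- r5: IF@7 ID@8 stall=2 (RAW on I3.r5 (WB@10)) EX@11 MEM@12 WB@13
I5 ld r4 <- r1: IF@8 ID@11 stall=0 (-) EX@12 MEM@13 WB@14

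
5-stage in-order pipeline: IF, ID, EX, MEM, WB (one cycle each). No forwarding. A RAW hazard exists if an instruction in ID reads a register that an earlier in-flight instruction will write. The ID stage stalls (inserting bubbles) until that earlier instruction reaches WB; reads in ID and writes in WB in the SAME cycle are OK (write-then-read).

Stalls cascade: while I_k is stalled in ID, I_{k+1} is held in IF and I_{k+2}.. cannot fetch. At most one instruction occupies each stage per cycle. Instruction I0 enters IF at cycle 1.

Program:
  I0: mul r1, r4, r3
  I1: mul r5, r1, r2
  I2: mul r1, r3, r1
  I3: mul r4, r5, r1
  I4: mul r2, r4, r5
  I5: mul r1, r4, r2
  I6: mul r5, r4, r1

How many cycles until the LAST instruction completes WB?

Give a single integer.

Answer: 21

Derivation:
I0 mul r1 <- r4,r3: IF@1 ID@2 stall=0 (-) EX@3 MEM@4 WB@5
I1 mul r5 <- r1,r2: IF@2 ID@3 stall=2 (RAW on I0.r1 (WB@5)) EX@6 MEM@7 WB@8
I2 mul r1 <- r3,r1: IF@3 ID@6 stall=0 (-) EX@7 MEM@8 WB@9
I3 mul r4 <- r5,r1: IF@6 ID@7 stall=2 (RAW on I2.r1 (WB@9)) EX@10 MEM@11 WB@12
I4 mul r2 <- r4,r5: IF@7 ID@10 stall=2 (RAW on I3.r4 (WB@12)) EX@13 MEM@14 WB@15
I5 mul r1 <- r4,r2: IF@10 ID@13 stall=2 (RAW on I4.r2 (WB@15)) EX@16 MEM@17 WB@18
I6 mul r5 <- r4,r1: IF@13 ID@16 stall=2 (RAW on I5.r1 (WB@18)) EX@19 MEM@20 WB@21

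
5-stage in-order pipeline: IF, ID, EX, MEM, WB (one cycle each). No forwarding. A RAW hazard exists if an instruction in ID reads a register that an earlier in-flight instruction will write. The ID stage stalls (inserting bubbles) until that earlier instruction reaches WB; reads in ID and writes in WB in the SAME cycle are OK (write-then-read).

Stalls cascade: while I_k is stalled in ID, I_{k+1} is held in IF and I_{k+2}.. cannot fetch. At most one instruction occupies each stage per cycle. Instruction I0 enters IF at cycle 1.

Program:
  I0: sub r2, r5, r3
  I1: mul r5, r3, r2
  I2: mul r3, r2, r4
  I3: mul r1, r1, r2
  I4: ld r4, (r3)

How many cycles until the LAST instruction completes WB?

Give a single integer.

Answer: 12

Derivation:
I0 sub r2 <- r5,r3: IF@1 ID@2 stall=0 (-) EX@3 MEM@4 WB@5
I1 mul r5 <- r3,r2: IF@2 ID@3 stall=2 (RAW on I0.r2 (WB@5)) EX@6 MEM@7 WB@8
I2 mul r3 <- r2,r4: IF@3 ID@6 stall=0 (-) EX@7 MEM@8 WB@9
I3 mul r1 <- r1,r2: IF@6 ID@7 stall=0 (-) EX@8 MEM@9 WB@10
I4 ld r4 <- r3: IF@7 ID@8 stall=1 (RAW on I2.r3 (WB@9)) EX@10 MEM@11 WB@12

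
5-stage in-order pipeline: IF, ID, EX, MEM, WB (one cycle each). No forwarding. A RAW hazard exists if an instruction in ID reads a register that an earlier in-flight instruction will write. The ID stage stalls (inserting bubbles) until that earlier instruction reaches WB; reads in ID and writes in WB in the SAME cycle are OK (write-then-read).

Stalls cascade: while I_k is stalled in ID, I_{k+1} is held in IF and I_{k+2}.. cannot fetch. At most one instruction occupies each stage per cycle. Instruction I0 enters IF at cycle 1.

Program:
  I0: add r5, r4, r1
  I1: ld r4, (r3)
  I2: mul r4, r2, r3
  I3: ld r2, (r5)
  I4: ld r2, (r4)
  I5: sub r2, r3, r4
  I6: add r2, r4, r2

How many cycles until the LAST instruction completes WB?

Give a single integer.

Answer: 14

Derivation:
I0 add r5 <- r4,r1: IF@1 ID@2 stall=0 (-) EX@3 MEM@4 WB@5
I1 ld r4 <- r3: IF@2 ID@3 stall=0 (-) EX@4 MEM@5 WB@6
I2 mul r4 <- r2,r3: IF@3 ID@4 stall=0 (-) EX@5 MEM@6 WB@7
I3 ld r2 <- r5: IF@4 ID@5 stall=0 (-) EX@6 MEM@7 WB@8
I4 ld r2 <- r4: IF@5 ID@6 stall=1 (RAW on I2.r4 (WB@7)) EX@8 MEM@9 WB@10
I5 sub r2 <- r3,r4: IF@6 ID@8 stall=0 (-) EX@9 MEM@10 WB@11
I6 add r2 <- r4,r2: IF@8 ID@9 stall=2 (RAW on I5.r2 (WB@11)) EX@12 MEM@13 WB@14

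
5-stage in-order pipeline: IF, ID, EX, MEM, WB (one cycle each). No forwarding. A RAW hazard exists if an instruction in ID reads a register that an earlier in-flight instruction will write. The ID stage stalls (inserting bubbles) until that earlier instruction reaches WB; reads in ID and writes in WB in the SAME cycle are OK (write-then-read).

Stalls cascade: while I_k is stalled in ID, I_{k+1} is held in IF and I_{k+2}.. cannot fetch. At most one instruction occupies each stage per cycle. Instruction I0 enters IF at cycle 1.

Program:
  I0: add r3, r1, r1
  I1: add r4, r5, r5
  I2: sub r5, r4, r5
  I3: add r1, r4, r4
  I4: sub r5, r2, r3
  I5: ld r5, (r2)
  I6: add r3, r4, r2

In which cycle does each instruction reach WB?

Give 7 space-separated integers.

Answer: 5 6 9 10 11 12 13

Derivation:
I0 add r3 <- r1,r1: IF@1 ID@2 stall=0 (-) EX@3 MEM@4 WB@5
I1 add r4 <- r5,r5: IF@2 ID@3 stall=0 (-) EX@4 MEM@5 WB@6
I2 sub r5 <- r4,r5: IF@3 ID@4 stall=2 (RAW on I1.r4 (WB@6)) EX@7 MEM@8 WB@9
I3 add r1 <- r4,r4: IF@4 ID@7 stall=0 (-) EX@8 MEM@9 WB@10
I4 sub r5 <- r2,r3: IF@7 ID@8 stall=0 (-) EX@9 MEM@10 WB@11
I5 ld r5 <- r2: IF@8 ID@9 stall=0 (-) EX@10 MEM@11 WB@12
I6 add r3 <- r4,r2: IF@9 ID@10 stall=0 (-) EX@11 MEM@12 WB@13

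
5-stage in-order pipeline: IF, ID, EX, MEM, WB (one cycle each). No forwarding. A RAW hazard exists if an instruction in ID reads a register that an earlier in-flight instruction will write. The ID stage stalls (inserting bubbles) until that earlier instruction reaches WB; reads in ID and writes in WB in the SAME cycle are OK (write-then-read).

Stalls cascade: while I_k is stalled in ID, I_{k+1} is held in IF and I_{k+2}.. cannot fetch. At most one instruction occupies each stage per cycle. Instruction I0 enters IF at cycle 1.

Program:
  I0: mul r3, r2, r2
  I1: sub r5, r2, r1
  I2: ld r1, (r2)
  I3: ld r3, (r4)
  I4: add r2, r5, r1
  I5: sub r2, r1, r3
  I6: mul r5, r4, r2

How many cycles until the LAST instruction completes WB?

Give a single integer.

Answer: 14

Derivation:
I0 mul r3 <- r2,r2: IF@1 ID@2 stall=0 (-) EX@3 MEM@4 WB@5
I1 sub r5 <- r2,r1: IF@2 ID@3 stall=0 (-) EX@4 MEM@5 WB@6
I2 ld r1 <- r2: IF@3 ID@4 stall=0 (-) EX@5 MEM@6 WB@7
I3 ld r3 <- r4: IF@4 ID@5 stall=0 (-) EX@6 MEM@7 WB@8
I4 add r2 <- r5,r1: IF@5 ID@6 stall=1 (RAW on I2.r1 (WB@7)) EX@8 MEM@9 WB@10
I5 sub r2 <- r1,r3: IF@6 ID@8 stall=0 (-) EX@9 MEM@10 WB@11
I6 mul r5 <- r4,r2: IF@8 ID@9 stall=2 (RAW on I5.r2 (WB@11)) EX@12 MEM@13 WB@14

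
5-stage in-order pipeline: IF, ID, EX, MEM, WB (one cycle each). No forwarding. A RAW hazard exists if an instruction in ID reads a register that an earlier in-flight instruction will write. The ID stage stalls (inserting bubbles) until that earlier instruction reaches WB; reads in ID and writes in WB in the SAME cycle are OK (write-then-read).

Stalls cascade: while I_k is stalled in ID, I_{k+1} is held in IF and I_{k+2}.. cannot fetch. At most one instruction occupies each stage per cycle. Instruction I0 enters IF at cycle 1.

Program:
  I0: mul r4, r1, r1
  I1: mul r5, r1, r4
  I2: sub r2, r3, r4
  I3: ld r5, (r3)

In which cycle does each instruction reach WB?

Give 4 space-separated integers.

I0 mul r4 <- r1,r1: IF@1 ID@2 stall=0 (-) EX@3 MEM@4 WB@5
I1 mul r5 <- r1,r4: IF@2 ID@3 stall=2 (RAW on I0.r4 (WB@5)) EX@6 MEM@7 WB@8
I2 sub r2 <- r3,r4: IF@3 ID@6 stall=0 (-) EX@7 MEM@8 WB@9
I3 ld r5 <- r3: IF@6 ID@7 stall=0 (-) EX@8 MEM@9 WB@10

Answer: 5 8 9 10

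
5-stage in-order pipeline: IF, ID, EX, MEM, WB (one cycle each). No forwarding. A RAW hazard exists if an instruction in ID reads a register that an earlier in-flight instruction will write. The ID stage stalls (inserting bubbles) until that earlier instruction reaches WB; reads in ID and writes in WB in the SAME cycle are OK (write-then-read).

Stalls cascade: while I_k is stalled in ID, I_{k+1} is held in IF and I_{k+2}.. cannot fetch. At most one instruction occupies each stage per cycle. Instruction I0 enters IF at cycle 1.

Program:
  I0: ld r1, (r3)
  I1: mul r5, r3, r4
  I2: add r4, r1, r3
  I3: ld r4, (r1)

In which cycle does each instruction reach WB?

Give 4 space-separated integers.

I0 ld r1 <- r3: IF@1 ID@2 stall=0 (-) EX@3 MEM@4 WB@5
I1 mul r5 <- r3,r4: IF@2 ID@3 stall=0 (-) EX@4 MEM@5 WB@6
I2 add r4 <- r1,r3: IF@3 ID@4 stall=1 (RAW on I0.r1 (WB@5)) EX@6 MEM@7 WB@8
I3 ld r4 <- r1: IF@4 ID@6 stall=0 (-) EX@7 MEM@8 WB@9

Answer: 5 6 8 9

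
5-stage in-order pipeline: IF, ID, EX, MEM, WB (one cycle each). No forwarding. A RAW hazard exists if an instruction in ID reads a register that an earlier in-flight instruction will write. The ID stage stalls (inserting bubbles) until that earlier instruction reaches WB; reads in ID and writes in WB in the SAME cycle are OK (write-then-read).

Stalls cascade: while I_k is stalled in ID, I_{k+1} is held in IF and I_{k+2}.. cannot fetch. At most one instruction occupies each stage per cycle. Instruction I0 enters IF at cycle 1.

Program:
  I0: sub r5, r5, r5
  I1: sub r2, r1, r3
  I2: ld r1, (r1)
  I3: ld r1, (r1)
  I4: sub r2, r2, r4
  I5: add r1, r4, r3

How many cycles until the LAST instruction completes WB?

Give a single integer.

I0 sub r5 <- r5,r5: IF@1 ID@2 stall=0 (-) EX@3 MEM@4 WB@5
I1 sub r2 <- r1,r3: IF@2 ID@3 stall=0 (-) EX@4 MEM@5 WB@6
I2 ld r1 <- r1: IF@3 ID@4 stall=0 (-) EX@5 MEM@6 WB@7
I3 ld r1 <- r1: IF@4 ID@5 stall=2 (RAW on I2.r1 (WB@7)) EX@8 MEM@9 WB@10
I4 sub r2 <- r2,r4: IF@5 ID@8 stall=0 (-) EX@9 MEM@10 WB@11
I5 add r1 <- r4,r3: IF@8 ID@9 stall=0 (-) EX@10 MEM@11 WB@12

Answer: 12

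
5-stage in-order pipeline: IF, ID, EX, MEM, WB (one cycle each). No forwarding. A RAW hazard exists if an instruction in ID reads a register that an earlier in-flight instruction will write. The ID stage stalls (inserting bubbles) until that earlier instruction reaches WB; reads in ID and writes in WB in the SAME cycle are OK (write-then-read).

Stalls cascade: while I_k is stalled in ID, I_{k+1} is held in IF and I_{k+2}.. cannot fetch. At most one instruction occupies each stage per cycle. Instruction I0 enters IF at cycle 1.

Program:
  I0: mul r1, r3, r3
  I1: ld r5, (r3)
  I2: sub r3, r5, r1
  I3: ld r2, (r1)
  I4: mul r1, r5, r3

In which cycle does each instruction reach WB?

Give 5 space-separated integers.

I0 mul r1 <- r3,r3: IF@1 ID@2 stall=0 (-) EX@3 MEM@4 WB@5
I1 ld r5 <- r3: IF@2 ID@3 stall=0 (-) EX@4 MEM@5 WB@6
I2 sub r3 <- r5,r1: IF@3 ID@4 stall=2 (RAW on I1.r5 (WB@6)) EX@7 MEM@8 WB@9
I3 ld r2 <- r1: IF@4 ID@7 stall=0 (-) EX@8 MEM@9 WB@10
I4 mul r1 <- r5,r3: IF@7 ID@8 stall=1 (RAW on I2.r3 (WB@9)) EX@10 MEM@11 WB@12

Answer: 5 6 9 10 12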